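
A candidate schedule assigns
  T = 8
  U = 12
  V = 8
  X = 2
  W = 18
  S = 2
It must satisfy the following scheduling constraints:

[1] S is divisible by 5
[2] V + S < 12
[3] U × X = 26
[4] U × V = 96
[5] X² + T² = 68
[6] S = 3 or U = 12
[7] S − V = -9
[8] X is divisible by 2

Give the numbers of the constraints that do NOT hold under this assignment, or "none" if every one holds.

Violated: 1, 3, and 7.

[1] 2 = 5×0 + 2, so 5 does not divide 2  ✘
[2] V + S = 8 + 2 = 10; 10 < 12  ✔
[3] U × X = 12 × 2 = 24, not 26  ✘
[4] U × V = 12 × 8 = 96  ✔
[5] X² + T² = 2² + 8² = 4 + 64 = 68  ✔
[6] S = 2 ≠ 3, but U = 12 = 12 (second disjunct)  ✔
[7] S − V = 2 − 8 = -6, not -9  ✘
[8] 2 / 2 = 1, so 2 divides 2  ✔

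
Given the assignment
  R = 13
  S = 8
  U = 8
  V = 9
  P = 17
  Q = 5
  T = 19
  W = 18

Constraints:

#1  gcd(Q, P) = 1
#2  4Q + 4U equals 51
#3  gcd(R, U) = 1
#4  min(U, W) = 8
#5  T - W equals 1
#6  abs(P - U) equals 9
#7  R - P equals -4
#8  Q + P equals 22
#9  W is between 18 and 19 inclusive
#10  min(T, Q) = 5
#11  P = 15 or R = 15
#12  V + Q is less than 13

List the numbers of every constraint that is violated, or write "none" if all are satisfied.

The assignment fails constraints 2, 11, and 12.

#1 gcd(5, 17) = 1 — OK.
#2 4Q + 4U = 4(5) + 4(8) = 52, not 51 — violated.
#3 gcd(13, 8) = 1 — OK.
#4 min(8, 18) = 8 — OK.
#5 T - W = 19 - 18 = 1 — OK.
#6 abs(17 - 8) = 9 — OK.
#7 R - P = 13 - 17 = -4 — OK.
#8 Q + P = 5 + 17 = 22 — OK.
#9 W = 18 lies in [18, 19] — OK.
#10 min(19, 5) = 5 — OK.
#11 P = 17 ≠ 15 and R = 13 ≠ 15; both disjuncts false — violated.
#12 V + Q = 9 + 5 = 14; 14 ≥ 13, bound 13 not met — violated.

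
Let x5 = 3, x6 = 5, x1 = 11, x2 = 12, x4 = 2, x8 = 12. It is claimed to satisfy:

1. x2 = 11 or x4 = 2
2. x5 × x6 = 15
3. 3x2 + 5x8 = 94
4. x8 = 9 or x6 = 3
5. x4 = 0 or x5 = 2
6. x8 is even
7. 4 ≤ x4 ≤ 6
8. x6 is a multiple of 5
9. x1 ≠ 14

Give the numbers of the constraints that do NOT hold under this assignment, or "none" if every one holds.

1. x2 = 12 ≠ 11, but x4 = 2 = 2 (second disjunct) — holds.
2. x5 × x6 = 3 × 5 = 15 — holds.
3. 3x2 + 5x8 = 3(12) + 5(12) = 96, not 94 — fails.
4. x8 = 12 ≠ 9 and x6 = 5 ≠ 3; both disjuncts false — fails.
5. x4 = 2 ≠ 0 and x5 = 3 ≠ 2; both disjuncts false — fails.
6. x8 = 12 is even — holds.
7. x4 = 2 is outside [4, 6] — fails.
8. 5 / 5 = 1, so 5 divides 5 — holds.
9. x1 = 11, and 11 ≠ 14 — holds.

The assignment fails constraints 3, 4, 5, and 7.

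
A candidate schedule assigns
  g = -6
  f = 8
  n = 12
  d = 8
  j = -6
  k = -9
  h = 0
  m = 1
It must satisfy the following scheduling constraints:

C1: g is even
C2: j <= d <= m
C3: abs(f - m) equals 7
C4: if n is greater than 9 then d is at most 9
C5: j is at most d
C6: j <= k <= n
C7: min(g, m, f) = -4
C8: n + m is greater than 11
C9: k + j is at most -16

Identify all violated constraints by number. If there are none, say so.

C1: g = -6 is even — holds.
C2: values -6, 8, 1; d = 8 is not <= m = 1 — fails.
C3: abs(8 - 1) = 7 — holds.
C4: n = 12 > 9, so we need d ≤ 9; d = 8 ≤ 9 — holds.
C5: j = -6, d = 8; -6 ≤ 8 — holds.
C6: values -6, -9, 12; j = -6 is not <= k = -9 — fails.
C7: min(-6, 1, 8) = -6, not -4 — fails.
C8: n + m = 12 + 1 = 13; 13 > 11 — holds.
C9: k + j = -9 + (-6) = -15; -15 > -16, bound -16 not met — fails.

Violated: 2, 6, 7, and 9.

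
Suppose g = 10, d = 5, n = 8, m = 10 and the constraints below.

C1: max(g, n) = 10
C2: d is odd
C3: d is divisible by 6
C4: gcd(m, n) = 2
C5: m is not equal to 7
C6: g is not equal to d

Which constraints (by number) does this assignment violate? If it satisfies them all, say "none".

C1: max(10, 8) = 10 — satisfied.
C2: d = 5 is odd — satisfied.
C3: 5 = 6*0 + 5, so 6 does not divide 5 — violated.
C4: gcd(10, 8) = 2 — satisfied.
C5: m = 10, and 10 ≠ 7 — satisfied.
C6: g = 10, d = 5; distinct — satisfied.

No — constraint 3 is not satisfied.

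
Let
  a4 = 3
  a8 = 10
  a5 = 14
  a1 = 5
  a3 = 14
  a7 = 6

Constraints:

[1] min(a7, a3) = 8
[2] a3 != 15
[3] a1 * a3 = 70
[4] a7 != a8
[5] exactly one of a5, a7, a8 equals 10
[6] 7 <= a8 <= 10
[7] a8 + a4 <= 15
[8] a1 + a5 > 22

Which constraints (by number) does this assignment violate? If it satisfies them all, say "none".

[1] min(6, 14) = 6, not 8  ✘
[2] a3 = 14, and 14 ≠ 15  ✔
[3] a1 * a3 = 5 * 14 = 70  ✔
[4] a7 = 6, a8 = 10; distinct  ✔
[5] a5=14, a7=6, a8=10; 1 of them equals 10  ✔
[6] a8 = 10 lies in [7, 10]  ✔
[7] a8 + a4 = 10 + 3 = 13; 13 ≤ 15  ✔
[8] a1 + a5 = 5 + 14 = 19; 19 ≤ 22, bound 22 not met  ✘

Constraints 1 and 8 are violated.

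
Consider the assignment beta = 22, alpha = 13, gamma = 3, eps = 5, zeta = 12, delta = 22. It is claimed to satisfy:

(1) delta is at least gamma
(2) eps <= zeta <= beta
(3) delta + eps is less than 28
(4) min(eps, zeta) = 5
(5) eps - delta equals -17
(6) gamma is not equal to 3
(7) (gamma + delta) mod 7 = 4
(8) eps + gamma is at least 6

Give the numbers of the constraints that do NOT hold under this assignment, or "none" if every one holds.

No — constraint 6 is not satisfied.

(1) delta = 22, gamma = 3; 22 ≥ 3  true
(2) values 5 <= 12 <= 22  true
(3) delta + eps = 22 + 5 = 27; 27 < 28  true
(4) min(5, 12) = 5  true
(5) eps - delta = 5 - 22 = -17  true
(6) gamma = 3, but 3 is required to differ  false
(7) gamma + delta = 25; 25 mod 7 = 4  true
(8) eps + gamma = 5 + 3 = 8; 8 ≥ 6  true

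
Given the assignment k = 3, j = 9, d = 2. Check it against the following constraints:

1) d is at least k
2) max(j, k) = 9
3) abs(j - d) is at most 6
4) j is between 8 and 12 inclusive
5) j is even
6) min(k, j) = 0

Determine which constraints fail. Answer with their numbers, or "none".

1) d = 2, k = 3; 2 < 3 (want ≥)  FAIL
2) max(9, 3) = 9  OK
3) abs(9 - 2) = 7; 7 > 6, exceeds bound 6  FAIL
4) j = 9 lies in [8, 12]  OK
5) j = 9 is odd  FAIL
6) min(3, 9) = 3, not 0  FAIL

Violated: 1, 3, 5, and 6.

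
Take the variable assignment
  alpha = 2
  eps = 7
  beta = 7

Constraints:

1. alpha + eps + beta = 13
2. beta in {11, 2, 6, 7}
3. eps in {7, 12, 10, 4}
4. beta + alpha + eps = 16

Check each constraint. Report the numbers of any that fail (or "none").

1. alpha + eps + beta = 2 + 7 + 7 = 16, not 13 — fails.
2. beta = 7 is in {11, 2, 6, 7} — holds.
3. eps = 7 is in {7, 12, 10, 4} — holds.
4. beta + alpha + eps = 7 + 2 + 7 = 16 — holds.

Violated: 1.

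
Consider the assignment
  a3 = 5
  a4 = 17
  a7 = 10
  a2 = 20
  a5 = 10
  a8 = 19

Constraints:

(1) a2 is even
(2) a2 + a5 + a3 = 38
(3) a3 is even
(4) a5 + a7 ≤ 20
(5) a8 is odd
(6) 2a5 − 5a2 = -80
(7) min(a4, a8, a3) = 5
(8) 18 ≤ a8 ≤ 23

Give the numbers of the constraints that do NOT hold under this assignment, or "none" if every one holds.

(1) a2 = 20 is even — holds.
(2) a2 + a5 + a3 = 20 + 10 + 5 = 35, not 38 — does not hold.
(3) a3 = 5 is odd — does not hold.
(4) a5 + a7 = 10 + 10 = 20; 20 ≤ 20 — holds.
(5) a8 = 19 is odd — holds.
(6) 2a5 − 5a2 = 2(10) − 5(20) = -80 — holds.
(7) min(17, 19, 5) = 5 — holds.
(8) a8 = 19 lies in [18, 23] — holds.

No — constraints 2 and 3 are not satisfied.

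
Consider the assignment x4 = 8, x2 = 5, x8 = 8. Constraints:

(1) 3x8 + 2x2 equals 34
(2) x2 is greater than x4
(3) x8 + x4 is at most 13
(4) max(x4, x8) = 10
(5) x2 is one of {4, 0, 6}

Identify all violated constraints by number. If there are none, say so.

The assignment fails constraints 2, 3, 4, and 5.

(1) 3x8 + 2x2 = 3(8) + 2(5) = 34 — satisfied.
(2) x2 = 5, x4 = 8; 5 ≤ 8 (want >) — violated.
(3) x8 + x4 = 8 + 8 = 16; 16 > 13, bound 13 not met — violated.
(4) max(8, 8) = 8, not 10 — violated.
(5) x2 = 5 is not in {4, 0, 6} — violated.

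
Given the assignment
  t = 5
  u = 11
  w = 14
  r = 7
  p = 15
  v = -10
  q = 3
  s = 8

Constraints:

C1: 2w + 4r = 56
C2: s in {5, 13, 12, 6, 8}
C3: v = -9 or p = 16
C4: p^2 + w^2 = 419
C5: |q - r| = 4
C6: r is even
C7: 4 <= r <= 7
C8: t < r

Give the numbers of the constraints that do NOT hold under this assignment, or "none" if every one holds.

C1: 2w + 4r = 2(14) + 4(7) = 56 — holds.
C2: s = 8 is in {5, 13, 12, 6, 8} — holds.
C3: v = -10 ≠ -9 and p = 15 ≠ 16; both disjuncts false — fails.
C4: p^2 + w^2 = 15^2 + 14^2 = 225 + 196 = 421, not 419 — fails.
C5: |3 - 7| = 4 — holds.
C6: r = 7 is odd — fails.
C7: r = 7 lies in [4, 7] — holds.
C8: t = 5, r = 7; 5 < 7 — holds.

Constraints 3, 4, and 6 do not hold.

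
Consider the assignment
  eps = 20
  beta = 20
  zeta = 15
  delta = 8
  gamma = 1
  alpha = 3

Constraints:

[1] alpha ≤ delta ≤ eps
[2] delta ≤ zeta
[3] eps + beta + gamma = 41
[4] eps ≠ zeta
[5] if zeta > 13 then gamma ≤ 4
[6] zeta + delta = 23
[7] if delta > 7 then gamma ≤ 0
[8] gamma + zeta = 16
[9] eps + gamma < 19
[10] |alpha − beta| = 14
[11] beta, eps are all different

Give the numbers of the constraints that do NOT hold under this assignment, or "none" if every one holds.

The assignment fails constraints 7, 9, 10, 11.

[1] values 3 ≤ 8 ≤ 20  true
[2] delta = 8, zeta = 15; 8 ≤ 15  true
[3] eps + beta + gamma = 20 + 20 + 1 = 41  true
[4] eps = 20, zeta = 15; distinct  true
[5] zeta = 15 > 13, so we need gamma ≤ 4; gamma = 1 ≤ 4  true
[6] zeta + delta = 15 + 8 = 23  true
[7] delta = 8 > 7, so we need gamma ≤ 0; but gamma = 1 > 0  false
[8] gamma + zeta = 1 + 15 = 16  true
[9] eps + gamma = 20 + 1 = 21; 21 ≥ 19, bound 19 not met  false
[10] |3 − 20| = 17, not 14  false
[11] beta = eps = 20, not all different  false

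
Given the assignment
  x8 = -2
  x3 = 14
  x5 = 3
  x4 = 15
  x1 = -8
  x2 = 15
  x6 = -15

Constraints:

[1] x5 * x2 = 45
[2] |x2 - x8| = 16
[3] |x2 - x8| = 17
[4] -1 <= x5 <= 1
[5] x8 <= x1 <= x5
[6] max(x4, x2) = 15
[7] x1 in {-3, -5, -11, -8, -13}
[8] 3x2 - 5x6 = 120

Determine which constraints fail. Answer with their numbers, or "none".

No — constraints 2, 4, and 5 are not satisfied.

[1] x5 * x2 = 3 * 15 = 45 — satisfied.
[2] |15 - (-2)| = 17, not 16 — violated.
[3] |15 - (-2)| = 17 — satisfied.
[4] x5 = 3 is outside [-1, 1] — violated.
[5] values -2, -8, 3; x8 = -2 is not <= x1 = -8 — violated.
[6] max(15, 15) = 15 — satisfied.
[7] x1 = -8 is in {-3, -5, -11, -8, -13} — satisfied.
[8] 3x2 - 5x6 = 3(15) - 5(-15) = 120 — satisfied.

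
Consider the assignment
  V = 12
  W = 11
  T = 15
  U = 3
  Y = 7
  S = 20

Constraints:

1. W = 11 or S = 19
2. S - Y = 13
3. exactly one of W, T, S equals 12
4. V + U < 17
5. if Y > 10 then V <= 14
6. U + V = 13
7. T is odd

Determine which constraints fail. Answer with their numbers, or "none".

1. W = 11 = 11 (first disjunct)  ✔
2. S - Y = 20 - 7 = 13  ✔
3. W=11, T=15, S=20; 0 of them equal 12, not exactly one  ✘
4. V + U = 12 + 3 = 15; 15 < 17  ✔
5. Y = 7, not > 10; antecedent false, conditional vacuously true  ✔
6. U + V = 3 + 12 = 15, not 13  ✘
7. T = 15 is odd  ✔

Violated: 3, 6.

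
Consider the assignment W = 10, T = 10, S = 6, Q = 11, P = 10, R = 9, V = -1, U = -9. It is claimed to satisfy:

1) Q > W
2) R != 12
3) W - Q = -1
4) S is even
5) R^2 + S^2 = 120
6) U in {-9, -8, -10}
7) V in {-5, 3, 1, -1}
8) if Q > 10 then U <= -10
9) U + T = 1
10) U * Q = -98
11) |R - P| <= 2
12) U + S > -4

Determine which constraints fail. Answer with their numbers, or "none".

The assignment fails constraints 5, 8, and 10.

1) Q = 11, W = 10; 11 > 10 — satisfied.
2) R = 9, and 9 ≠ 12 — satisfied.
3) W - Q = 10 - 11 = -1 — satisfied.
4) S = 6 is even — satisfied.
5) R^2 + S^2 = 9^2 + 6^2 = 81 + 36 = 117, not 120 — violated.
6) U = -9 is in {-9, -8, -10} — satisfied.
7) V = -1 is in {-5, 3, 1, -1} — satisfied.
8) Q = 11 > 10, so we need U ≤ -10; but U = -9 > -10 — violated.
9) U + T = -9 + 10 = 1 — satisfied.
10) U * Q = -9 * 11 = -99, not -98 — violated.
11) |9 - 10| = 1; 1 ≤ 2 — satisfied.
12) U + S = -9 + 6 = -3; -3 > -4 — satisfied.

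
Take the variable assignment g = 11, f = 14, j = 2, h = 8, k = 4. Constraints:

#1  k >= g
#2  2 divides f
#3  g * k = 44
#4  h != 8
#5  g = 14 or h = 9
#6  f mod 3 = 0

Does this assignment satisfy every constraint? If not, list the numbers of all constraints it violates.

No — constraints 1, 4, 5, and 6 are not satisfied.

#1 k = 4, g = 11; 4 < 11 (want ≥) — fails.
#2 14 / 2 = 7, so 2 divides 14 — holds.
#3 g * k = 11 * 4 = 44 — holds.
#4 h = 8, but 8 is required to differ — fails.
#5 g = 11 ≠ 14 and h = 8 ≠ 9; both disjuncts false — fails.
#6 14 mod 3 = 2, not 0 — fails.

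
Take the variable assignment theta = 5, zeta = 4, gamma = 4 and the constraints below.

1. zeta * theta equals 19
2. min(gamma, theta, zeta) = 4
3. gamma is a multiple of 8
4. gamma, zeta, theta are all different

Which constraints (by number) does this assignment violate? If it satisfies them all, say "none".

Constraints 1, 3, and 4 do not hold.

1. zeta * theta = 4 * 5 = 20, not 19  FAIL
2. min(4, 5, 4) = 4  OK
3. 4 = 8*0 + 4, so 8 does not divide 4  FAIL
4. gamma = zeta = 4, not all different  FAIL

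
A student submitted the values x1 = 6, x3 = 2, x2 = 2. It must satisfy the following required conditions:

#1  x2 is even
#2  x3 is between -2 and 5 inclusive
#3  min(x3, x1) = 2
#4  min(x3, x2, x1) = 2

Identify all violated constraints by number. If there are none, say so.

The assignment satisfies every constraint.

#1 x2 = 2 is even  yes
#2 x3 = 2 lies in [-2, 5]  yes
#3 min(2, 6) = 2  yes
#4 min(2, 2, 6) = 2  yes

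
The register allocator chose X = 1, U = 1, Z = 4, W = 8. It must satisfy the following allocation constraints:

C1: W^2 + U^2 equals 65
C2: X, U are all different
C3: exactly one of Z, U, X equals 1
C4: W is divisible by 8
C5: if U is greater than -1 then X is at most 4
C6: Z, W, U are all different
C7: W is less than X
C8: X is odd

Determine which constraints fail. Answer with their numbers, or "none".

Constraints 2, 3, and 7 do not hold.

C1: W^2 + U^2 = 8^2 + 1^2 = 64 + 1 = 65 — satisfied.
C2: X = U = 1, not all different — violated.
C3: Z=4, U=1, X=1; 2 of them equal 1, not exactly one — violated.
C4: 8 / 8 = 1, so 8 divides 8 — satisfied.
C5: U = 1 > -1, so we need X ≤ 4; X = 1 ≤ 4 — satisfied.
C6: values 4, 8, 1 are pairwise distinct — satisfied.
C7: W = 8, X = 1; 8 ≥ 1 (want <) — violated.
C8: X = 1 is odd — satisfied.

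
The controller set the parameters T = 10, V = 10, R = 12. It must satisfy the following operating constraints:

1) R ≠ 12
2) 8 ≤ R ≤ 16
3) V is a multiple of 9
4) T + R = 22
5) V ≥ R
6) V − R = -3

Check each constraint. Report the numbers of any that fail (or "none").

1) R = 12, but 12 is required to differ  no
2) R = 12 lies in [8, 16]  yes
3) 10 = 9×1 + 1, so 9 does not divide 10  no
4) T + R = 10 + 12 = 22  yes
5) V = 10, R = 12; 10 < 12 (want ≥)  no
6) V − R = 10 − 12 = -2, not -3  no

No — constraints 1, 3, 5, 6 are not satisfied.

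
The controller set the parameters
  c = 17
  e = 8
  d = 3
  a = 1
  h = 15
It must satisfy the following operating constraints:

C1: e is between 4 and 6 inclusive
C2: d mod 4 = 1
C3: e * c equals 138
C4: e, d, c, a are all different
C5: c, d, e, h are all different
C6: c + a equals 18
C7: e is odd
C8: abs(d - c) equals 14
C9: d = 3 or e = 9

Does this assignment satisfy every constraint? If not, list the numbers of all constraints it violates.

Violated: 1, 2, 3, and 7.

C1: e = 8 is outside [4, 6] — fails.
C2: 3 mod 4 = 3, not 1 — fails.
C3: e * c = 8 * 17 = 136, not 138 — fails.
C4: values 8, 3, 17, 1 are pairwise distinct — holds.
C5: values 17, 3, 8, 15 are pairwise distinct — holds.
C6: c + a = 17 + 1 = 18 — holds.
C7: e = 8 is even — fails.
C8: abs(3 - 17) = 14 — holds.
C9: d = 3 = 3 (first disjunct) — holds.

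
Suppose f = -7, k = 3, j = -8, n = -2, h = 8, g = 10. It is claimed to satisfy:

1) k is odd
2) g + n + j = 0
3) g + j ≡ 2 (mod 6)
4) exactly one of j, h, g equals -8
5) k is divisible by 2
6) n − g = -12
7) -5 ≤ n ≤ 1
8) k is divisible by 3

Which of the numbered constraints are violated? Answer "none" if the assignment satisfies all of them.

1) k = 3 is odd  yes
2) g + n + j = 10 + (-2) + (-8) = 0  yes
3) g + j = 2; 2 mod 6 = 2  yes
4) j=-8, h=8, g=10; 1 of them equals -8  yes
5) 3 = 2×1 + 1, so 2 does not divide 3  no
6) n − g = -2 − 10 = -12  yes
7) n = -2 lies in [-5, 1]  yes
8) 3 / 3 = 1, so 3 divides 3  yes

Constraint 5 does not hold.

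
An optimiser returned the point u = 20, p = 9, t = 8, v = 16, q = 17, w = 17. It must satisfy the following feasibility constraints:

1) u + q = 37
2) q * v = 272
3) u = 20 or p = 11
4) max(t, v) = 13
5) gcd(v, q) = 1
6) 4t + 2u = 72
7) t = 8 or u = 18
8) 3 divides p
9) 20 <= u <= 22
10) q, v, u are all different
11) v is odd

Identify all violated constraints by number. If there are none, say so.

Violated: 4 and 11.

1) u + q = 20 + 17 = 37 — holds.
2) q * v = 17 * 16 = 272 — holds.
3) u = 20 = 20 (first disjunct) — holds.
4) max(8, 16) = 16, not 13 — fails.
5) gcd(16, 17) = 1 — holds.
6) 4t + 2u = 4(8) + 2(20) = 72 — holds.
7) t = 8 = 8 (first disjunct) — holds.
8) 9 / 3 = 3, so 3 divides 9 — holds.
9) u = 20 lies in [20, 22] — holds.
10) values 17, 16, 20 are pairwise distinct — holds.
11) v = 16 is even — fails.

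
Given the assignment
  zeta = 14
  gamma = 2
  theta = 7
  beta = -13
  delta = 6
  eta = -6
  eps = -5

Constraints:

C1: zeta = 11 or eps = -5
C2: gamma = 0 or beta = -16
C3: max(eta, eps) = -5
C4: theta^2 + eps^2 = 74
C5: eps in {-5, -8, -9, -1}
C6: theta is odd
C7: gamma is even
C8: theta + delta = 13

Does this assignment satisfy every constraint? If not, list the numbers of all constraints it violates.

Constraint 2 is violated.

C1: zeta = 14 ≠ 11, but eps = -5 = -5 (second disjunct)  holds
C2: gamma = 2 ≠ 0 and beta = -13 ≠ -16; both disjuncts false  fails
C3: max(-6, -5) = -5  holds
C4: theta^2 + eps^2 = 7^2 + (-5)^2 = 49 + 25 = 74  holds
C5: eps = -5 is in {-5, -8, -9, -1}  holds
C6: theta = 7 is odd  holds
C7: gamma = 2 is even  holds
C8: theta + delta = 7 + 6 = 13  holds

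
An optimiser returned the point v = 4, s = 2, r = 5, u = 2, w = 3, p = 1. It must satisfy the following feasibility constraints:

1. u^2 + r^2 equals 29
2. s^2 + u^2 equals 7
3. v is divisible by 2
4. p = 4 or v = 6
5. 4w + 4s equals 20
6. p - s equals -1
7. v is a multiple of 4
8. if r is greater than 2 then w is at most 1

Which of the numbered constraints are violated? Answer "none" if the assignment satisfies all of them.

Constraints 2, 4, and 8 are violated.

1. u^2 + r^2 = 2^2 + 5^2 = 4 + 25 = 29 — holds.
2. s^2 + u^2 = 2^2 + 2^2 = 4 + 4 = 8, not 7 — fails.
3. 4 / 2 = 2, so 2 divides 4 — holds.
4. p = 1 ≠ 4 and v = 4 ≠ 6; both disjuncts false — fails.
5. 4w + 4s = 4(3) + 4(2) = 20 — holds.
6. p - s = 1 - 2 = -1 — holds.
7. 4 / 4 = 1, so 4 divides 4 — holds.
8. r = 5 > 2, so we need w ≤ 1; but w = 3 > 1 — fails.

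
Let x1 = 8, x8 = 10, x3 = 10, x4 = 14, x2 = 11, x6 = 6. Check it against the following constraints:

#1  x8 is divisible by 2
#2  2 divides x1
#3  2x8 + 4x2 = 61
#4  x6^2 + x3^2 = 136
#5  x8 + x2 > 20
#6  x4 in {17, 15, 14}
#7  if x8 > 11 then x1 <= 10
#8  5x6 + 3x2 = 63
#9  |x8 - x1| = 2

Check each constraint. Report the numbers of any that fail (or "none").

#1 10 / 2 = 5, so 2 divides 10  yes
#2 8 / 2 = 4, so 2 divides 8  yes
#3 2x8 + 4x2 = 2(10) + 4(11) = 64, not 61  no
#4 x6^2 + x3^2 = 6^2 + 10^2 = 36 + 100 = 136  yes
#5 x8 + x2 = 10 + 11 = 21; 21 > 20  yes
#6 x4 = 14 is in {17, 15, 14}  yes
#7 x8 = 10, not > 11; antecedent false, conditional vacuously true  yes
#8 5x6 + 3x2 = 5(6) + 3(11) = 63  yes
#9 |10 - 8| = 2  yes

Constraint 3 is violated.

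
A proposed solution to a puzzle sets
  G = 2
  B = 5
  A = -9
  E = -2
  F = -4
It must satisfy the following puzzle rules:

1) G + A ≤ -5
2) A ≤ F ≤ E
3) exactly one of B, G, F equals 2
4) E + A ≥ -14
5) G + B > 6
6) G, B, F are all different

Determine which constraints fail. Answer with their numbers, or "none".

1) G + A = 2 + (-9) = -7; -7 ≤ -5  true
2) values -9 ≤ -4 ≤ -2  true
3) B=5, G=2, F=-4; 1 of them equals 2  true
4) E + A = -2 + (-9) = -11; -11 ≥ -14  true
5) G + B = 2 + 5 = 7; 7 > 6  true
6) values 2, 5, -4 are pairwise distinct  true

None — every constraint holds.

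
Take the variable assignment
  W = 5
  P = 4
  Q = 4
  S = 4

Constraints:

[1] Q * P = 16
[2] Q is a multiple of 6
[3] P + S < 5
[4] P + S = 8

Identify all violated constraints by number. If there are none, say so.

[1] Q * P = 4 * 4 = 16 — satisfied.
[2] 4 = 6*0 + 4, so 6 does not divide 4 — violated.
[3] P + S = 4 + 4 = 8; 8 ≥ 5, bound 5 not met — violated.
[4] P + S = 4 + 4 = 8 — satisfied.

Constraints 2, 3 are violated.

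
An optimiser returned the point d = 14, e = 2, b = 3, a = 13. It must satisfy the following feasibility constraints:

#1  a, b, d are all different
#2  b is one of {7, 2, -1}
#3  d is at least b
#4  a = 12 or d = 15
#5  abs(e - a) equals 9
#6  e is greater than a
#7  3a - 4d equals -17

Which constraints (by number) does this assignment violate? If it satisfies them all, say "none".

The assignment fails constraints 2, 4, 5, 6.

#1 values 13, 3, 14 are pairwise distinct — holds.
#2 b = 3 is not in {7, 2, -1} — does not hold.
#3 d = 14, b = 3; 14 ≥ 3 — holds.
#4 a = 13 ≠ 12 and d = 14 ≠ 15; both disjuncts false — does not hold.
#5 abs(2 - 13) = 11, not 9 — does not hold.
#6 e = 2, a = 13; 2 ≤ 13 (want >) — does not hold.
#7 3a - 4d = 3(13) - 4(14) = -17 — holds.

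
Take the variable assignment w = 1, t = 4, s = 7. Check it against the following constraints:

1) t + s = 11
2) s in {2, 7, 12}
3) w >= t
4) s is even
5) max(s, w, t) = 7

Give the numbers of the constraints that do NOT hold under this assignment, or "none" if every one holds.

No — constraints 3, 4 are not satisfied.

1) t + s = 4 + 7 = 11  true
2) s = 7 is in {2, 7, 12}  true
3) w = 1, t = 4; 1 < 4 (want ≥)  false
4) s = 7 is odd  false
5) max(7, 1, 4) = 7  true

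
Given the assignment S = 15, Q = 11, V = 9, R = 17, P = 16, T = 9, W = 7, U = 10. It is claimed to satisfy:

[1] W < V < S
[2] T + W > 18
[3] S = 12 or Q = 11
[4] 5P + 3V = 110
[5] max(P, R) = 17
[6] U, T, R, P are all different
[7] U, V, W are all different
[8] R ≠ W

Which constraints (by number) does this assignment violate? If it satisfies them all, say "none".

[1] values 7 < 9 < 15 — OK.
[2] T + W = 9 + 7 = 16; 16 ≤ 18, bound 18 not met — violated.
[3] S = 15 ≠ 12, but Q = 11 = 11 (second disjunct) — OK.
[4] 5P + 3V = 5(16) + 3(9) = 107, not 110 — violated.
[5] max(16, 17) = 17 — OK.
[6] values 10, 9, 17, 16 are pairwise distinct — OK.
[7] values 10, 9, 7 are pairwise distinct — OK.
[8] R = 17, W = 7; distinct — OK.

The assignment fails constraints 2 and 4.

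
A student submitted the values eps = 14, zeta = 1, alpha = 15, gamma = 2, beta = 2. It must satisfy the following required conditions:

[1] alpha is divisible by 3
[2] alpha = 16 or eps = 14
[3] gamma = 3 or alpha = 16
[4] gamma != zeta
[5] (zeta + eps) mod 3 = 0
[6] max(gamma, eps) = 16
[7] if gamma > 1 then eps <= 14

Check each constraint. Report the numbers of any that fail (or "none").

Constraints 3 and 6 are violated.

[1] 15 / 3 = 5, so 3 divides 15  holds
[2] alpha = 15 ≠ 16, but eps = 14 = 14 (second disjunct)  holds
[3] gamma = 2 ≠ 3 and alpha = 15 ≠ 16; both disjuncts false  fails
[4] gamma = 2, zeta = 1; distinct  holds
[5] zeta + eps = 15; 15 mod 3 = 0  holds
[6] max(2, 14) = 14, not 16  fails
[7] gamma = 2 > 1, so we need eps ≤ 14; eps = 14 ≤ 14  holds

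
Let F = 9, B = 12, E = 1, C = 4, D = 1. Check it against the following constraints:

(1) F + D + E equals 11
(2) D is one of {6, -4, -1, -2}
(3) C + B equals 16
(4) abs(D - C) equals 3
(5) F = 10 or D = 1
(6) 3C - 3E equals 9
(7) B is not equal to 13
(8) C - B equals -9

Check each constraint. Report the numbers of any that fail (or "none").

(1) F + D + E = 9 + 1 + 1 = 11  ✓
(2) D = 1 is not in {6, -4, -1, -2}  ✗
(3) C + B = 4 + 12 = 16  ✓
(4) abs(1 - 4) = 3  ✓
(5) F = 9 ≠ 10, but D = 1 = 1 (second disjunct)  ✓
(6) 3C - 3E = 3(4) - 3(1) = 9  ✓
(7) B = 12, and 12 ≠ 13  ✓
(8) C - B = 4 - 12 = -8, not -9  ✗

Violated: 2, 8.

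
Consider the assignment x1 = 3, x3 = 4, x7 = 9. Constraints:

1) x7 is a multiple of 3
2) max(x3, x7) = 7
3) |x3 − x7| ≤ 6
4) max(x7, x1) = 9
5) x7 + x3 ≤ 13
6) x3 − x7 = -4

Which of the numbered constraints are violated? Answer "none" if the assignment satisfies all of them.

1) 9 / 3 = 3, so 3 divides 9 — holds.
2) max(4, 9) = 9, not 7 — does not hold.
3) |4 − 9| = 5; 5 ≤ 6 — holds.
4) max(9, 3) = 9 — holds.
5) x7 + x3 = 9 + 4 = 13; 13 ≤ 13 — holds.
6) x3 − x7 = 4 − 9 = -5, not -4 — does not hold.

The assignment fails constraints 2, 6.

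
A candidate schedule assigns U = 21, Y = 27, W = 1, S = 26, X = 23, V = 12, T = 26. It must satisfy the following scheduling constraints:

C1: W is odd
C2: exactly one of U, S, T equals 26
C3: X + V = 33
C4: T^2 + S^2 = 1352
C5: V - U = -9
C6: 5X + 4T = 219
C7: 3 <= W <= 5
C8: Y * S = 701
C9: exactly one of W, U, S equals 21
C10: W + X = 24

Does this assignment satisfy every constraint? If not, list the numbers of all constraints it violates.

No — constraints 2, 3, 7, and 8 are not satisfied.

C1: W = 1 is odd — holds.
C2: U=21, S=26, T=26; 2 of them equal 26, not exactly one — fails.
C3: X + V = 23 + 12 = 35, not 33 — fails.
C4: T^2 + S^2 = 26^2 + 26^2 = 676 + 676 = 1352 — holds.
C5: V - U = 12 - 21 = -9 — holds.
C6: 5X + 4T = 5(23) + 4(26) = 219 — holds.
C7: W = 1 is outside [3, 5] — fails.
C8: Y * S = 27 * 26 = 702, not 701 — fails.
C9: W=1, U=21, S=26; 1 of them equals 21 — holds.
C10: W + X = 1 + 23 = 24 — holds.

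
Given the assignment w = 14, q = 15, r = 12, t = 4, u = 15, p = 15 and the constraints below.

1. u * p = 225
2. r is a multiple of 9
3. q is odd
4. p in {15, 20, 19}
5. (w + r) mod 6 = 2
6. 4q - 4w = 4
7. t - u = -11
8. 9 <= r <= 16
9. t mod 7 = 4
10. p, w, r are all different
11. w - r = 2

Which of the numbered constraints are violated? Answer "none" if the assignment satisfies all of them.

No — constraint 2 is not satisfied.

1. u * p = 15 * 15 = 225 — satisfied.
2. 12 = 9*1 + 3, so 9 does not divide 12 — violated.
3. q = 15 is odd — satisfied.
4. p = 15 is in {15, 20, 19} — satisfied.
5. w + r = 26; 26 mod 6 = 2 — satisfied.
6. 4q - 4w = 4(15) - 4(14) = 4 — satisfied.
7. t - u = 4 - 15 = -11 — satisfied.
8. r = 12 lies in [9, 16] — satisfied.
9. 4 mod 7 = 4 — satisfied.
10. values 15, 14, 12 are pairwise distinct — satisfied.
11. w - r = 14 - 12 = 2 — satisfied.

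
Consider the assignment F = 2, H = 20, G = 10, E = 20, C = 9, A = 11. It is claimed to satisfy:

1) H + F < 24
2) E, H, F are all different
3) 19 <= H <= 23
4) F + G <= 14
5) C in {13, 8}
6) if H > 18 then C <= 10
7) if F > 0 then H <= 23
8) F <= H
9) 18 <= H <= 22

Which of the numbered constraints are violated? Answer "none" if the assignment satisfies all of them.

1) H + F = 20 + 2 = 22; 22 < 24 — satisfied.
2) E = H = 20, not all different — violated.
3) H = 20 lies in [19, 23] — satisfied.
4) F + G = 2 + 10 = 12; 12 ≤ 14 — satisfied.
5) C = 9 is not in {13, 8} — violated.
6) H = 20 > 18, so we need C ≤ 10; C = 9 ≤ 10 — satisfied.
7) F = 2 > 0, so we need H ≤ 23; H = 20 ≤ 23 — satisfied.
8) F = 2, H = 20; 2 ≤ 20 — satisfied.
9) H = 20 lies in [18, 22] — satisfied.

Constraints 2 and 5 are violated.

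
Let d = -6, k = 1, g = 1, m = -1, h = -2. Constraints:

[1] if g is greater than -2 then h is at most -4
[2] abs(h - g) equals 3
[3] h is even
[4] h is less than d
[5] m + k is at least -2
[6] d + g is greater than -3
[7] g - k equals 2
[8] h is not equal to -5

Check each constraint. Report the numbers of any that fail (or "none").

Constraints 1, 4, 6, 7 do not hold.

[1] g = 1 > -2, so we need h ≤ -4; but h = -2 > -4  ✗
[2] abs(-2 - 1) = 3  ✓
[3] h = -2 is even  ✓
[4] h = -2, d = -6; -2 ≥ -6 (want <)  ✗
[5] m + k = -1 + 1 = 0; 0 ≥ -2  ✓
[6] d + g = -6 + 1 = -5; -5 ≤ -3, bound -3 not met  ✗
[7] g - k = 1 - 1 = 0, not 2  ✗
[8] h = -2, and -2 ≠ -5  ✓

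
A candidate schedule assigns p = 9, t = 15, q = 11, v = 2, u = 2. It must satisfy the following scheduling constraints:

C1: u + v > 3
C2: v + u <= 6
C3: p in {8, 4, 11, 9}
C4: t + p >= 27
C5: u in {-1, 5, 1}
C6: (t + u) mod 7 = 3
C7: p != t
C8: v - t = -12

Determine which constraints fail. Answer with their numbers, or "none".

C1: u + v = 2 + 2 = 4; 4 > 3 — holds.
C2: v + u = 2 + 2 = 4; 4 ≤ 6 — holds.
C3: p = 9 is in {8, 4, 11, 9} — holds.
C4: t + p = 15 + 9 = 24; 24 < 27, bound 27 not met — fails.
C5: u = 2 is not in {-1, 5, 1} — fails.
C6: t + u = 17; 17 mod 7 = 3 — holds.
C7: p = 9, t = 15; distinct — holds.
C8: v - t = 2 - 15 = -13, not -12 — fails.

No — constraints 4, 5, 8 are not satisfied.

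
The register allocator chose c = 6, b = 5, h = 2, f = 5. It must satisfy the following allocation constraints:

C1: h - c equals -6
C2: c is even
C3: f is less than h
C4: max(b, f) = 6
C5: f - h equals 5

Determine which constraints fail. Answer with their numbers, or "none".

C1: h - c = 2 - 6 = -4, not -6 — violated.
C2: c = 6 is even — OK.
C3: f = 5, h = 2; 5 ≥ 2 (want <) — violated.
C4: max(5, 5) = 5, not 6 — violated.
C5: f - h = 5 - 2 = 3, not 5 — violated.

Constraints 1, 3, 4, and 5 are violated.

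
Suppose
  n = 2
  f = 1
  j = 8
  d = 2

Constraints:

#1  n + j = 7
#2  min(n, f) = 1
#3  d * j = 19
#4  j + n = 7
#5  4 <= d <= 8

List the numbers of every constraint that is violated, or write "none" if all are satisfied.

Constraints 1, 3, 4, and 5 are violated.

#1 n + j = 2 + 8 = 10, not 7  fails
#2 min(2, 1) = 1  holds
#3 d * j = 2 * 8 = 16, not 19  fails
#4 j + n = 8 + 2 = 10, not 7  fails
#5 d = 2 is outside [4, 8]  fails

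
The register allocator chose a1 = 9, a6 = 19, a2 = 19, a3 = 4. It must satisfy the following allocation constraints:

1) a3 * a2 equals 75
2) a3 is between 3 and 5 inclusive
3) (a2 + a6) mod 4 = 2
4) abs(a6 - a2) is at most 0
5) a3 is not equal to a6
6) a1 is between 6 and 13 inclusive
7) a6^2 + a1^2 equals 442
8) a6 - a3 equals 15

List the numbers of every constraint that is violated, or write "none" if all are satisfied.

Violated: 1.

1) a3 * a2 = 4 * 19 = 76, not 75  ✗
2) a3 = 4 lies in [3, 5]  ✓
3) a2 + a6 = 38; 38 mod 4 = 2  ✓
4) abs(19 - 19) = 0; 0 ≤ 0  ✓
5) a3 = 4, a6 = 19; distinct  ✓
6) a1 = 9 lies in [6, 13]  ✓
7) a6^2 + a1^2 = 19^2 + 9^2 = 361 + 81 = 442  ✓
8) a6 - a3 = 19 - 4 = 15  ✓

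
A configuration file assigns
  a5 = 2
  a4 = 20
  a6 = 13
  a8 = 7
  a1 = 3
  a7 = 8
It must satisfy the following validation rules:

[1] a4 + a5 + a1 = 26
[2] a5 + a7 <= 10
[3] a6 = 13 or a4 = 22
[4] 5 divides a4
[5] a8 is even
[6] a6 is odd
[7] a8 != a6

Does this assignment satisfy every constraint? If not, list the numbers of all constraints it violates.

[1] a4 + a5 + a1 = 20 + 2 + 3 = 25, not 26 — violated.
[2] a5 + a7 = 2 + 8 = 10; 10 ≤ 10 — satisfied.
[3] a6 = 13 = 13 (first disjunct) — satisfied.
[4] 20 / 5 = 4, so 5 divides 20 — satisfied.
[5] a8 = 7 is odd — violated.
[6] a6 = 13 is odd — satisfied.
[7] a8 = 7, a6 = 13; distinct — satisfied.

No — constraints 1, 5 are not satisfied.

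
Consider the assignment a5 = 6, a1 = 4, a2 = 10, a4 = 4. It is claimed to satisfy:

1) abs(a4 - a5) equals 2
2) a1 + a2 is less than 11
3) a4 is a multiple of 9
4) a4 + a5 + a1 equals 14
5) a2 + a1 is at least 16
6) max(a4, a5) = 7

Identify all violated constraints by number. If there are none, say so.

1) abs(4 - 6) = 2 — holds.
2) a1 + a2 = 4 + 10 = 14; 14 ≥ 11, bound 11 not met — does not hold.
3) 4 = 9*0 + 4, so 9 does not divide 4 — does not hold.
4) a4 + a5 + a1 = 4 + 6 + 4 = 14 — holds.
5) a2 + a1 = 10 + 4 = 14; 14 < 16, bound 16 not met — does not hold.
6) max(4, 6) = 6, not 7 — does not hold.

No — constraints 2, 3, 5, and 6 are not satisfied.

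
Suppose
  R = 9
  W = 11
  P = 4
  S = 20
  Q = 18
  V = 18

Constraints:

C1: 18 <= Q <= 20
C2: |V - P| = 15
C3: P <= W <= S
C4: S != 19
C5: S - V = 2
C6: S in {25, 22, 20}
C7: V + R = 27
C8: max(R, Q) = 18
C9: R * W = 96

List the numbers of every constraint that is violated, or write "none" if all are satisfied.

C1: Q = 18 lies in [18, 20] — satisfied.
C2: |18 - 4| = 14, not 15 — violated.
C3: values 4 <= 11 <= 20 — satisfied.
C4: S = 20, and 20 ≠ 19 — satisfied.
C5: S - V = 20 - 18 = 2 — satisfied.
C6: S = 20 is in {25, 22, 20} — satisfied.
C7: V + R = 18 + 9 = 27 — satisfied.
C8: max(9, 18) = 18 — satisfied.
C9: R * W = 9 * 11 = 99, not 96 — violated.

Constraints 2 and 9 are violated.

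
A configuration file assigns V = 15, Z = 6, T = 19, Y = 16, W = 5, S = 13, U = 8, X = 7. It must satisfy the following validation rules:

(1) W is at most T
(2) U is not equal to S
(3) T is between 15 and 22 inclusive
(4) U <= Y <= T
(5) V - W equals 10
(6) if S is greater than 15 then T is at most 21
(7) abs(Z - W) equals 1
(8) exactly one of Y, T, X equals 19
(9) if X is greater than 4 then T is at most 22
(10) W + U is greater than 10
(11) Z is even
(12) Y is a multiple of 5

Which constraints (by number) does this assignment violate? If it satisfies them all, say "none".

(1) W = 5, T = 19; 5 ≤ 19 — holds.
(2) U = 8, S = 13; distinct — holds.
(3) T = 19 lies in [15, 22] — holds.
(4) values 8 <= 16 <= 19 — holds.
(5) V - W = 15 - 5 = 10 — holds.
(6) S = 13, not > 15; antecedent false, conditional vacuously true — holds.
(7) abs(6 - 5) = 1 — holds.
(8) Y=16, T=19, X=7; 1 of them equals 19 — holds.
(9) X = 7 > 4, so we need T ≤ 22; T = 19 ≤ 22 — holds.
(10) W + U = 5 + 8 = 13; 13 > 10 — holds.
(11) Z = 6 is even — holds.
(12) 16 = 5*3 + 1, so 5 does not divide 16 — does not hold.

No — constraint 12 is not satisfied.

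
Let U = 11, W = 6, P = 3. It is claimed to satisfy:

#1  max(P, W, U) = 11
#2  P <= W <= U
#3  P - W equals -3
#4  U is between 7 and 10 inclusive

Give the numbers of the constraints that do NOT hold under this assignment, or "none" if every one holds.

#1 max(3, 6, 11) = 11  holds
#2 values 3 <= 6 <= 11  holds
#3 P - W = 3 - 6 = -3  holds
#4 U = 11 is outside [7, 10]  fails

Violated: 4.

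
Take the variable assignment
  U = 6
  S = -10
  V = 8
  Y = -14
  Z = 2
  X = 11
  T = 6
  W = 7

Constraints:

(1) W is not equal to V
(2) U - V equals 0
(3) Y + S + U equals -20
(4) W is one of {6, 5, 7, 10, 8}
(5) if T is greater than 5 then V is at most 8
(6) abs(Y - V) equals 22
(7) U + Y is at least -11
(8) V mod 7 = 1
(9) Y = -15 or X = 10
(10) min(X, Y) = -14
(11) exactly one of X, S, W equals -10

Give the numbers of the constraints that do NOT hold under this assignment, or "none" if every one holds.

Violated: 2, 3, and 9.

(1) W = 7, V = 8; distinct — satisfied.
(2) U - V = 6 - 8 = -2, not 0 — violated.
(3) Y + S + U = -14 + (-10) + 6 = -18, not -20 — violated.
(4) W = 7 is in {6, 5, 7, 10, 8} — satisfied.
(5) T = 6 > 5, so we need V ≤ 8; V = 8 ≤ 8 — satisfied.
(6) abs(-14 - 8) = 22 — satisfied.
(7) U + Y = 6 + (-14) = -8; -8 ≥ -11 — satisfied.
(8) 8 mod 7 = 1 — satisfied.
(9) Y = -14 ≠ -15 and X = 11 ≠ 10; both disjuncts false — violated.
(10) min(11, -14) = -14 — satisfied.
(11) X=11, S=-10, W=7; 1 of them equals -10 — satisfied.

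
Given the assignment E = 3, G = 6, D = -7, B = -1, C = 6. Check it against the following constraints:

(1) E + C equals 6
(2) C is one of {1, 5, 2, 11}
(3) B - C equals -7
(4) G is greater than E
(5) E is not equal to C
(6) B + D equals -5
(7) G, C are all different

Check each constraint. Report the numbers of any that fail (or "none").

(1) E + C = 3 + 6 = 9, not 6 — violated.
(2) C = 6 is not in {1, 5, 2, 11} — violated.
(3) B - C = -1 - 6 = -7 — satisfied.
(4) G = 6, E = 3; 6 > 3 — satisfied.
(5) E = 3, C = 6; distinct — satisfied.
(6) B + D = -1 + (-7) = -8, not -5 — violated.
(7) G = C = 6, not all different — violated.

No — constraints 1, 2, 6, and 7 are not satisfied.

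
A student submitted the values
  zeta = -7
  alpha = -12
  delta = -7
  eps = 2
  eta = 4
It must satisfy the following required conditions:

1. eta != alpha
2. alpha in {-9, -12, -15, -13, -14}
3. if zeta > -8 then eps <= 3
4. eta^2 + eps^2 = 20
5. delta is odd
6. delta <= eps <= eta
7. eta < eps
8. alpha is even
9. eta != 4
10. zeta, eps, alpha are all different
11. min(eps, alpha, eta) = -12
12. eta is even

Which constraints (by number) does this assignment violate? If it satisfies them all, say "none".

1. eta = 4, alpha = -12; distinct — holds.
2. alpha = -12 is in {-9, -12, -15, -13, -14} — holds.
3. zeta = -7 > -8, so we need eps ≤ 3; eps = 2 ≤ 3 — holds.
4. eta^2 + eps^2 = 4^2 + 2^2 = 16 + 4 = 20 — holds.
5. delta = -7 is odd — holds.
6. values -7 <= 2 <= 4 — holds.
7. eta = 4, eps = 2; 4 ≥ 2 (want <) — fails.
8. alpha = -12 is even — holds.
9. eta = 4, but 4 is required to differ — fails.
10. values -7, 2, -12 are pairwise distinct — holds.
11. min(2, -12, 4) = -12 — holds.
12. eta = 4 is even — holds.

Violated: 7 and 9.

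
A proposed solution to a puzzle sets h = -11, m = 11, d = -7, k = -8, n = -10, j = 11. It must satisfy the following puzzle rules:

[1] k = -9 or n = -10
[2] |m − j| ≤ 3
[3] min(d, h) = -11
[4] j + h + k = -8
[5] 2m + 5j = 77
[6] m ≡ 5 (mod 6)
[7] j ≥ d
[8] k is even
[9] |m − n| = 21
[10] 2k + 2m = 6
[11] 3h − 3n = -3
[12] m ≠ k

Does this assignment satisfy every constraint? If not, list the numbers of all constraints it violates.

Yes — all constraints hold.

[1] k = -8 ≠ -9, but n = -10 = -10 (second disjunct)  holds
[2] |11 − 11| = 0; 0 ≤ 3  holds
[3] min(-7, -11) = -11  holds
[4] j + h + k = 11 + (-11) + (-8) = -8  holds
[5] 2m + 5j = 2(11) + 5(11) = 77  holds
[6] 11 mod 6 = 5  holds
[7] j = 11, d = -7; 11 ≥ -7  holds
[8] k = -8 is even  holds
[9] |11 − (-10)| = 21  holds
[10] 2k + 2m = 2(-8) + 2(11) = 6  holds
[11] 3h − 3n = 3(-11) − 3(-10) = -3  holds
[12] m = 11, k = -8; distinct  holds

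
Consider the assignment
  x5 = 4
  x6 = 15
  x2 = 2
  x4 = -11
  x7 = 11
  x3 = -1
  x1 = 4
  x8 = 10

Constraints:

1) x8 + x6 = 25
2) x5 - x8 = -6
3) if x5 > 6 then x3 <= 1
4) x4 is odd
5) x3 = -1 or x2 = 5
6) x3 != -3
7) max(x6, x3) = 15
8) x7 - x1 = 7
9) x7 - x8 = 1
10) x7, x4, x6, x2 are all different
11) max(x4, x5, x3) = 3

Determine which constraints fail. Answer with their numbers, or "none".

1) x8 + x6 = 10 + 15 = 25  ✓
2) x5 - x8 = 4 - 10 = -6  ✓
3) x5 = 4, not > 6; antecedent false, conditional vacuously true  ✓
4) x4 = -11 is odd  ✓
5) x3 = -1 = -1 (first disjunct)  ✓
6) x3 = -1, and -1 ≠ -3  ✓
7) max(15, -1) = 15  ✓
8) x7 - x1 = 11 - 4 = 7  ✓
9) x7 - x8 = 11 - 10 = 1  ✓
10) values 11, -11, 15, 2 are pairwise distinct  ✓
11) max(-11, 4, -1) = 4, not 3  ✗

No — constraint 11 is not satisfied.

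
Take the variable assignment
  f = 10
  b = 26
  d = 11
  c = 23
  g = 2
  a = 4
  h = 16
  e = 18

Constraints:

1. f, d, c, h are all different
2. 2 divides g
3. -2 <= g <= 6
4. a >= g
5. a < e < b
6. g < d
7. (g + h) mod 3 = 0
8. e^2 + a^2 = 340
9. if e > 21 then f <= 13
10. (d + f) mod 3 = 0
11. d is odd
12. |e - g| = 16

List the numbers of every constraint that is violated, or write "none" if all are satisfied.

1. values 10, 11, 23, 16 are pairwise distinct — holds.
2. 2 / 2 = 1, so 2 divides 2 — holds.
3. g = 2 lies in [-2, 6] — holds.
4. a = 4, g = 2; 4 ≥ 2 — holds.
5. values 4 < 18 < 26 — holds.
6. g = 2, d = 11; 2 < 11 — holds.
7. g + h = 18; 18 mod 3 = 0 — holds.
8. e^2 + a^2 = 18^2 + 4^2 = 324 + 16 = 340 — holds.
9. e = 18, not > 21; antecedent false, conditional vacuously true — holds.
10. d + f = 21; 21 mod 3 = 0 — holds.
11. d = 11 is odd — holds.
12. |18 - 2| = 16 — holds.

None — every constraint holds.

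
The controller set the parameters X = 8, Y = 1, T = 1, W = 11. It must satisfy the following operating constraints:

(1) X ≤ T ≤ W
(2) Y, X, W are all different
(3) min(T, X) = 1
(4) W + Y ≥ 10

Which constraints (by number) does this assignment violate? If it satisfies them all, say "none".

Constraint 1 is violated.

(1) values 8, 1, 11; X = 8 is not ≤ T = 1 — violated.
(2) values 1, 8, 11 are pairwise distinct — satisfied.
(3) min(1, 8) = 1 — satisfied.
(4) W + Y = 11 + 1 = 12; 12 ≥ 10 — satisfied.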